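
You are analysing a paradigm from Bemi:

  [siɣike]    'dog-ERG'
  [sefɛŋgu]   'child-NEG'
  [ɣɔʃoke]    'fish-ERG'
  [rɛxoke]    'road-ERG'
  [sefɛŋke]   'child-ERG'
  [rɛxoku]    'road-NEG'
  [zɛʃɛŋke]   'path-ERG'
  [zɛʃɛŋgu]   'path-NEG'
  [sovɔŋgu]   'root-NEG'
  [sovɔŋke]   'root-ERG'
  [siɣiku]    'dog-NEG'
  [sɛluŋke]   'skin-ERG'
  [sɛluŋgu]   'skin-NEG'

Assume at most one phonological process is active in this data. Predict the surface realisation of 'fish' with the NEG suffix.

[ɣɔʃoku]

The NEG morpheme has two allomorphs, [-gu] and [-ku].
By contrast the ERG suffix keeps its initial [k] throughout — that segment must be underlying.
The NEG suffix is therefore /-gu/ underlyingly, with post-vocalic devoicing: voiced stops become voiceless after a vowel.
After 'fish', which ends in a vowel, the suffix surfaces as [-ku], giving [ɣɔʃoku].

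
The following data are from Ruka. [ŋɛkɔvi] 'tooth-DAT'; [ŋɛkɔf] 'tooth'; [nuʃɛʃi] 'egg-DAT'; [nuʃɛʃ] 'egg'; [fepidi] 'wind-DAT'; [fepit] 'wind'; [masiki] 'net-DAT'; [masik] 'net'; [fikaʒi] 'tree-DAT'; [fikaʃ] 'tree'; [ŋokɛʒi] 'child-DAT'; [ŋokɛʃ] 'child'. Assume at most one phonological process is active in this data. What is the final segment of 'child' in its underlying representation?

The root 'child' surfaces as [ŋokɛʒi] and [ŋokɛʃ], with a stem-final [ʒ] ~ [ʃ] alternation.
The stem 'egg' ([nuʃɛʃi], [nuʃɛʃ]) shows [ʃ] unchanged in both environments, so [ʃ] cannot be basic with [ʒ] derived before the DAT suffix.
Therefore /ʒ/ is basic and [ʃ] is derived by word-final obstruent devoicing (voiced obstruents become voiceless word-finally).

/ʒ/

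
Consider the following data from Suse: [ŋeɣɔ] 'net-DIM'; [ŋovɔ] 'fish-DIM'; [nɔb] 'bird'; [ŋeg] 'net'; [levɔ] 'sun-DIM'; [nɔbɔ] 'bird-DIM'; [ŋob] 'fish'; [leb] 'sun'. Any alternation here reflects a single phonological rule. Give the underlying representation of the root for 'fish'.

/ŋov/

'fish' shows [b] ~ [v] at the end of the stem ([ŋob] vs [ŋovɔ]).
But 'bird' keeps [b] in both environments ([nɔb], [nɔbɔ]), so there is no rule changing /b/ to [v] before the DIM suffix.
The underlying segment must be /v/; voiced fricatives become stops word-finally, yielding [b] there.
So 'fish' = /ŋov/.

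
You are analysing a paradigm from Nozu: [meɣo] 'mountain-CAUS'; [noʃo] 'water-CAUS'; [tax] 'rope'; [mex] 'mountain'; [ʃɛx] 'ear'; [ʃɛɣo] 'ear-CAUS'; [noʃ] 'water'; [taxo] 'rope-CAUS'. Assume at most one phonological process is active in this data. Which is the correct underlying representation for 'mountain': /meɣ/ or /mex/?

/meɣ/

The root 'mountain' surfaces as [mex] and [meɣo], with a stem-final [x] ~ [ɣ] alternation.
Compare 'rope', with invariant [x] in [tax] and [taxo]: an analysis with underlying /x/ and a rule producing [ɣ] before the CAUS suffix would wrongly predict alternation here too.
Therefore /ɣ/ is basic and [x] is derived by word-final obstruent devoicing (voiced obstruents become voiceless word-finally).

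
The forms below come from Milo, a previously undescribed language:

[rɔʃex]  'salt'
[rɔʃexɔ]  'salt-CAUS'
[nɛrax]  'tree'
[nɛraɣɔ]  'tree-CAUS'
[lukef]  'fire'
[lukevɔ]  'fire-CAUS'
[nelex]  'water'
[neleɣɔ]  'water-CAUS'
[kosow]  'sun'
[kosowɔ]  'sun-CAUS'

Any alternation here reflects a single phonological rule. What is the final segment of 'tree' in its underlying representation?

The stem for 'tree' ends in [x] in [nɛrax] but [ɣ] in [nɛraɣɔ].
Compare 'salt', with invariant [x] in [rɔʃex] and [rɔʃexɔ]: an analysis with underlying /x/ and a rule producing [ɣ] before the CAUS suffix would wrongly predict alternation here too.
The alternation reflects word-final obstruent devoicing: voiced obstruents become voiceless word-finally. /ɣ/ is underlying.

/ɣ/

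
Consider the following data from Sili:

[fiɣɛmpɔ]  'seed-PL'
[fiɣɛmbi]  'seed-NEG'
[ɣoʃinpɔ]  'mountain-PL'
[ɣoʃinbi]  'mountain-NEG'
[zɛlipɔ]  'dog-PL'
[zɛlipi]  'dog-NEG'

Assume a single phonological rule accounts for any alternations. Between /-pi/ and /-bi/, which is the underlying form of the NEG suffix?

/-bi/

The NEG morpheme has two allomorphs, [-bi] and [-pi].
The PL suffix, which begins with [p], is invariant after every stem; so [p] is not altered by any rule here.
So the underlying form is /-bi/, and voiced stops become voiceless after a vowel.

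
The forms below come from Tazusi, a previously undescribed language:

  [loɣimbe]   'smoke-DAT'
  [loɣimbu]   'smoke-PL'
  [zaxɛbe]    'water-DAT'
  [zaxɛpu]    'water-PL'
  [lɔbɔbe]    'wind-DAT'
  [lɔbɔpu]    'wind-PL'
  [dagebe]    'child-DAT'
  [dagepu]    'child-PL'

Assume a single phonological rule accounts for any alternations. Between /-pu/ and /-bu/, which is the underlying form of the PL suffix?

/-pu/

The PL suffix surfaces as [-bu] and [-pu], depending on the final segment of the stem.
The DAT suffix, which begins with [b], is invariant after every stem; so [b] is not altered by any rule here.
So the underlying form is /-pu/, and voiceless stops become voiced after a nasal.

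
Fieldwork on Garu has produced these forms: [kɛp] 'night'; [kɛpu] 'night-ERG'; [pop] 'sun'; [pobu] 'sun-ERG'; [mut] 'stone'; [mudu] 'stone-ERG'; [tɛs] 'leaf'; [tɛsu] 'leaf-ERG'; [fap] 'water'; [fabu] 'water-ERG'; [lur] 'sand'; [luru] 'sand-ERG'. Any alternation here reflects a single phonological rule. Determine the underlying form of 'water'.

/fab/

'water' shows [p] ~ [b] at the end of the stem ([fap] vs [fabu]).
But 'night' keeps [p] in both environments ([kɛp], [kɛpu]), so there is no rule changing /p/ to [b] before the ERG suffix.
The underlying segment must be /b/; voiced obstruents become voiceless word-finally, yielding [p] there.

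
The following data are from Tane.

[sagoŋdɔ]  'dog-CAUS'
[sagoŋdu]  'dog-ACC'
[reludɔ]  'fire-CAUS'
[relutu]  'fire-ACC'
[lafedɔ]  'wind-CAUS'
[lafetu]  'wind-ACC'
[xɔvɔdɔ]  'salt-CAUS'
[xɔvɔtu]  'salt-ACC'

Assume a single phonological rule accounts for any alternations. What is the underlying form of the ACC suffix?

/-tu/

The ACC morpheme has two allomorphs, [-du] and [-tu].
The CAUS suffix, which begins with [d], is invariant after every stem; so [d] is not altered by any rule here.
The ACC suffix is therefore /-tu/ underlyingly, with post-nasal voicing: voiceless stops become voiced after a nasal.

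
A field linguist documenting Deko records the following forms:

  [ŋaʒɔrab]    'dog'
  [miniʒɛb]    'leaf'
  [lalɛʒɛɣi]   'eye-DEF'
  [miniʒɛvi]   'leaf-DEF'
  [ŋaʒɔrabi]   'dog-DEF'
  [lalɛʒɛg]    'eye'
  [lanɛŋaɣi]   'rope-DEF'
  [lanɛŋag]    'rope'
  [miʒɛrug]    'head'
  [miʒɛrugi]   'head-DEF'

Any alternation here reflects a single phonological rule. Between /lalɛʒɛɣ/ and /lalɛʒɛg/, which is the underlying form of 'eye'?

The stem for 'eye' ends in [g] in [lalɛʒɛg] but [ɣ] in [lalɛʒɛɣi].
The stem 'head' ([miʒɛrug], [miʒɛrugi]) shows [g] unchanged in both environments, so [g] cannot be basic with [ɣ] derived before the DEF suffix.
The alternation reflects word-final hardening: voiced fricatives become stops word-finally. /ɣ/ is underlying.

/lalɛʒɛɣ/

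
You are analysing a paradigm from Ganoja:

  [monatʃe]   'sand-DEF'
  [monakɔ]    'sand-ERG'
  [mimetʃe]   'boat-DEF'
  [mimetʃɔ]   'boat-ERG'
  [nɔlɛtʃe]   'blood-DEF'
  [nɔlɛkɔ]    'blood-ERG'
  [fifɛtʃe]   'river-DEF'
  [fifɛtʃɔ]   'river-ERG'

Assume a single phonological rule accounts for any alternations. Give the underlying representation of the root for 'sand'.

In [monatʃe] and [monakɔ] the final segment of 'sand' alternates: [tʃ] ~ [k].
Compare 'river', with invariant [tʃ] in [fifɛtʃe] and [fifɛtʃɔ]: an analysis with underlying /tʃ/ and a rule producing [k] before the ERG suffix would wrongly predict alternation here too.
The underlying segment must be /k/; /k/ becomes palato-alveolar [tʃ] before a front vowel, yielding [tʃ] there.
So 'sand' = /monak/.

/monak/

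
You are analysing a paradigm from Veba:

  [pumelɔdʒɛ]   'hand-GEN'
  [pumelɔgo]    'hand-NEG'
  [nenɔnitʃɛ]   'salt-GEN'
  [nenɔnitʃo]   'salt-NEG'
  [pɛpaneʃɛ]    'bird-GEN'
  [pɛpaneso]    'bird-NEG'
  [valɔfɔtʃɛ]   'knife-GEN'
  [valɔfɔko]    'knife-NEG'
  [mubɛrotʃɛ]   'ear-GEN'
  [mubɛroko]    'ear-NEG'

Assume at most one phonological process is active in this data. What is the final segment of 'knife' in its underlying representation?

The root 'knife' surfaces as [valɔfɔtʃɛ] and [valɔfɔko], with a stem-final [tʃ] ~ [k] alternation.
The stem 'salt' ([nenɔnitʃɛ], [nenɔnitʃo]) shows [tʃ] unchanged in both environments, so [tʃ] cannot be basic with [k] derived before the NEG suffix.
The alternation reflects palatalization before a front vowel: /k/, /g/ and /s/ become palato-alveolar [tʃ], [dʒ] and [ʃ] before a front vowel. /k/ is underlying.

/k/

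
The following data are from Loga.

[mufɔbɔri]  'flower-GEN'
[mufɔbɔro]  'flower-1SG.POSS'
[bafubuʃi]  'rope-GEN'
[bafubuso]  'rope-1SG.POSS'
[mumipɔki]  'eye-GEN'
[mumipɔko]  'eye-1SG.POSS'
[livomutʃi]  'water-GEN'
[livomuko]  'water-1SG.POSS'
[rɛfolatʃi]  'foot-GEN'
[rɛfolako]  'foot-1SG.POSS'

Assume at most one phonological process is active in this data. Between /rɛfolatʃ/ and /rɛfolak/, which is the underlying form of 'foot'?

The stem for 'foot' ends in [tʃ] in [rɛfolatʃi] but [k] in [rɛfolako].
But 'eye' keeps [k] in both environments ([mumipɔki], [mumipɔko]), so there is no rule changing /k/ to [tʃ] before the GEN suffix.
The alternation reflects depalatalization: palato-alveolar /tʃ/ and /ʃ/ become [k] and [s] when no front vowel follows. /tʃ/ is underlying.

/rɛfolatʃ/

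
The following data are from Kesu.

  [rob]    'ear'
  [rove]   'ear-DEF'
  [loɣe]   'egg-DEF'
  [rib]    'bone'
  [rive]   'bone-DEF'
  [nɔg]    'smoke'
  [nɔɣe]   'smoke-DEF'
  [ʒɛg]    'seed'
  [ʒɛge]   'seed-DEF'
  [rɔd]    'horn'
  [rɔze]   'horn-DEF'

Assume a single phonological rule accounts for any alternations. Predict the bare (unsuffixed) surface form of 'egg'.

The stem for 'smoke' ends in [g] in [nɔg] but [ɣ] in [nɔɣe].
But 'seed' keeps [g] in both environments ([ʒɛg], [ʒɛge]), so there is no rule changing /g/ to [ɣ] before the DEF suffix.
So /ɣ/ is underlying, and a rule of word-final hardening — voiced fricatives become stops word-finally — gives [g].
From [loɣe] the stem 'egg' is /loɣ/; word-finally this yields [log].

[log]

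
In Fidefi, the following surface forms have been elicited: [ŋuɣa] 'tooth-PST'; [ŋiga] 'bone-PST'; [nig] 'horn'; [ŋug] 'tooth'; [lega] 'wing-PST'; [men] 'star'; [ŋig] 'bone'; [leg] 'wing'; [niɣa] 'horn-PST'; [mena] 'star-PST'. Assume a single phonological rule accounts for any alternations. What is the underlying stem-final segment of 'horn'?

/ɣ/

The stem for 'horn' ends in [g] in [nig] but [ɣ] in [niɣa].
But 'wing' keeps [g] in both environments ([leg], [lega]), so there is no rule changing /g/ to [ɣ] before the PST suffix.
So /ɣ/ is underlying, and a rule of word-final hardening — voiced fricatives become stops word-finally — gives [g].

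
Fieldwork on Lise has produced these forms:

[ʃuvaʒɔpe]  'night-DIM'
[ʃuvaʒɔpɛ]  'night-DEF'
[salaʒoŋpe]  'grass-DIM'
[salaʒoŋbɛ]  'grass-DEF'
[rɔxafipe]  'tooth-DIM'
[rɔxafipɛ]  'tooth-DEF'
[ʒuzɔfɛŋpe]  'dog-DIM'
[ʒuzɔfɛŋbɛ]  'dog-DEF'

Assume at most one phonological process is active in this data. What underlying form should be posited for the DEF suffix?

The DEF morpheme has two allomorphs, [-bɛ] and [-pɛ].
By contrast the DIM suffix keeps its initial [p] throughout — that segment must be underlying.
So the underlying form is /-bɛ/, and voiced stops become voiceless after a vowel.

/-bɛ/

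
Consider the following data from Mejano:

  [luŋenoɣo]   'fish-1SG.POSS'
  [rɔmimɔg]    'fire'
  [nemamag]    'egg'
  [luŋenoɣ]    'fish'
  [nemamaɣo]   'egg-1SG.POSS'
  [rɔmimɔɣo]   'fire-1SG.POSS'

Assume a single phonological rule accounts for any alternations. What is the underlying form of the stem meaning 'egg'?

The stem for 'egg' ends in [ɣ] in [nemamaɣo] but [g] in [nemamag].
The stem 'fish' ([luŋenoɣo], [luŋenoɣ]) shows [ɣ] unchanged in both environments, so [ɣ] cannot be basic with [g] derived in isolation.
So /g/ is underlying, and a rule of intervocalic spirantization — voiced stops become fricatives between vowels — gives [ɣ].

/nemamag/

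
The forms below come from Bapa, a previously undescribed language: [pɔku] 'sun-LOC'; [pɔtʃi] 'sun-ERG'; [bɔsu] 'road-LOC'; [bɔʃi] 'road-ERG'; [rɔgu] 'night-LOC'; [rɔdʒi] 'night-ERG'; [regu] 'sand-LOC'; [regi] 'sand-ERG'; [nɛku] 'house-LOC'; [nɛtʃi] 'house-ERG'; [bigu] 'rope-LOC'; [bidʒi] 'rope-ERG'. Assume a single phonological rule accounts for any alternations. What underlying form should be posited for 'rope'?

/bidʒ/

'rope' shows [g] ~ [dʒ] at the end of the stem ([bigu] vs [bidʒi]).
But 'sand' keeps [g] in both environments ([regu], [regi]), so there is no rule changing /g/ to [dʒ] before the ERG suffix.
Therefore /dʒ/ is basic and [g] is derived by depalatalization (palato-alveolar /tʃ/, /dʒ/ and /ʃ/ become [k], [g] and [s] when no front vowel follows).
The underlying form of 'rope' is therefore /bidʒ/.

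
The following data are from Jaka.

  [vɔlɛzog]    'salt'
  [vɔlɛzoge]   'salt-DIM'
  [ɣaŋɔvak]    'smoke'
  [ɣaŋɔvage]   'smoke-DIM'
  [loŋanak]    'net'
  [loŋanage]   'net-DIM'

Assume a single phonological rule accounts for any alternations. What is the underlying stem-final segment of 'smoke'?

The stem for 'smoke' ends in [k] in [ɣaŋɔvak] but [g] in [ɣaŋɔvage].
The stem 'salt' ([vɔlɛzog], [vɔlɛzoge]) shows [g] unchanged in both environments, so [g] cannot be basic with [k] derived in isolation.
Therefore /k/ is basic and [g] is derived by intervocalic voicing (voiceless stops become voiced between vowels).

/k/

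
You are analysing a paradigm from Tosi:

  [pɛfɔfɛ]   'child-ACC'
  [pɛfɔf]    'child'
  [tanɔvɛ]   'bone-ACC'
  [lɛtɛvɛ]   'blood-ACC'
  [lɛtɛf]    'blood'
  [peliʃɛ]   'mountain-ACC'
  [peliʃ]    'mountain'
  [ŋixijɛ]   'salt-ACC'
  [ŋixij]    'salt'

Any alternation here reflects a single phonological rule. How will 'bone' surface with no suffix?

[tanɔf]

The stem for 'blood' ends in [v] in [lɛtɛvɛ] but [f] in [lɛtɛf].
But 'child' keeps [f] in both environments ([pɛfɔfɛ], [pɛfɔf]), so there is no rule changing /f/ to [v] before the ACC suffix.
The underlying segment must be /v/; voiced obstruents become voiceless word-finally, yielding [f] there.
The one attested form of 'bone', [tanɔvɛ], shows underlying /tanɔv/. Applying the same rule word-finally gives [tanɔf].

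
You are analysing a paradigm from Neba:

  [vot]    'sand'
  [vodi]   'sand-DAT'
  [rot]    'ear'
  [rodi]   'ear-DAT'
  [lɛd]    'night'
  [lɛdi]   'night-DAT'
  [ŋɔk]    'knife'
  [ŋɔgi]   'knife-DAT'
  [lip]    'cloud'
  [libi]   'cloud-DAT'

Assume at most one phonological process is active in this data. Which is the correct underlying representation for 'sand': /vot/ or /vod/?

/vot/

The root 'sand' surfaces as [vot] and [vodi], with a stem-final [t] ~ [d] alternation.
If /d/ were underlying and a rule turned it into [t] in isolation, 'night' would also alternate; but it has [d] in both [lɛd] and [lɛdi].
The underlying segment must be /t/; voiceless stops become voiced between vowels, yielding [d] there.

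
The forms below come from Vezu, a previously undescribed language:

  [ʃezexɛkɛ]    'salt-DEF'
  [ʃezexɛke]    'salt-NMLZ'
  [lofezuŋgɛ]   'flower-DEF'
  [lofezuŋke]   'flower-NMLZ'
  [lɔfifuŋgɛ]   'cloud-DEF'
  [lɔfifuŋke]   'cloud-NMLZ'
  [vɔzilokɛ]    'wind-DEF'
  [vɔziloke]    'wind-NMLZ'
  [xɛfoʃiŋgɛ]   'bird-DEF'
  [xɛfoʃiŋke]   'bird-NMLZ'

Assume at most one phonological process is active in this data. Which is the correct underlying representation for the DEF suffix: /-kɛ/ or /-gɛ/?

The DEF suffix surfaces as [-gɛ] and [-kɛ], depending on the final segment of the stem.
By contrast the NMLZ suffix keeps its initial [k] throughout — that segment must be underlying.
The DEF suffix is therefore /-gɛ/ underlyingly, with post-vocalic devoicing: voiced stops become voiceless after a vowel.

/-gɛ/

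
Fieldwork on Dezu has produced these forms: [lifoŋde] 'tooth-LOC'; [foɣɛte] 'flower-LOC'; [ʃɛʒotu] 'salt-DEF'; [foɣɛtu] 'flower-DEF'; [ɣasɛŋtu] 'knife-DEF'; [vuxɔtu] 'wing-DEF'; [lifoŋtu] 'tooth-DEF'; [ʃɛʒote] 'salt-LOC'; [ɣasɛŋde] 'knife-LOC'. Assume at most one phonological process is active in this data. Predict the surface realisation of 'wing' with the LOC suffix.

The LOC morpheme has two allomorphs, [-de] and [-te].
By contrast the DEF suffix keeps its initial [t] throughout — that segment must be underlying.
The LOC suffix is therefore /-de/ underlyingly, with post-vocalic devoicing: voiced stops become voiceless after a vowel.
After 'wing', which ends in a vowel, the suffix surfaces as [-te], giving [vuxɔte].

[vuxɔte]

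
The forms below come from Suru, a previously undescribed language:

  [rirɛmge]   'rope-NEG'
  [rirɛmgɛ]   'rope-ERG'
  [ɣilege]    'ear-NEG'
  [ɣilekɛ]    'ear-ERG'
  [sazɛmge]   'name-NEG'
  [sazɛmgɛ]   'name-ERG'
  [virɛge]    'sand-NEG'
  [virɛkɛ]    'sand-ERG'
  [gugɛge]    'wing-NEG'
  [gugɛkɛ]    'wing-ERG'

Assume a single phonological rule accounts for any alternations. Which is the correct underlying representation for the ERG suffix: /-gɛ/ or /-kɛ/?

/-kɛ/

The ERG suffix surfaces as [-gɛ] and [-kɛ], depending on the final segment of the stem.
The NEG suffix, which begins with [g], is invariant after every stem; so [g] is not altered by any rule here.
So the underlying form is /-kɛ/, and voiceless stops become voiced after a nasal.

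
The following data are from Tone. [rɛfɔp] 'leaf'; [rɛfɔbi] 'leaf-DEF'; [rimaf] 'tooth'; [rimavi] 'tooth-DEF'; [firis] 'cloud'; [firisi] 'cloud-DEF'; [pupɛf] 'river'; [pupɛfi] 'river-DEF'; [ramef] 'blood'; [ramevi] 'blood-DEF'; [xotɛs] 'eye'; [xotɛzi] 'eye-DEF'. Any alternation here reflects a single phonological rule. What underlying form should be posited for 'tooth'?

/rimav/

The stem for 'tooth' ends in [f] in [rimaf] but [v] in [rimavi].
If /f/ were underlying and a rule turned it into [v] before the DEF suffix, 'river' would also alternate; but it has [f] in both [pupɛf] and [pupɛfi].
Therefore /v/ is basic and [f] is derived by word-final obstruent devoicing (voiced obstruents become voiceless word-finally).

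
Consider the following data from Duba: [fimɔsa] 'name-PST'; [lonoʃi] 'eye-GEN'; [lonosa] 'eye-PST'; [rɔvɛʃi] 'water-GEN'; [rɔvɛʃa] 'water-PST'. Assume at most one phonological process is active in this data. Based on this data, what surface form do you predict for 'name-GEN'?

The root 'eye' surfaces as [lonoʃi] and [lonosa], with a stem-final [ʃ] ~ [s] alternation.
Compare 'water', with invariant [ʃ] in [rɔvɛʃi] and [rɔvɛʃa]: an analysis with underlying /ʃ/ and a rule producing [s] before the PST suffix would wrongly predict alternation here too.
The alternation reflects palatalization before a front vowel: /s/ becomes palato-alveolar [ʃ] before a front vowel. /s/ is underlying.
The one attested form of 'name', [fimɔsa], shows underlying /fimɔs/. Applying the same rule before a front vowel gives [fimɔʃi].

[fimɔʃi]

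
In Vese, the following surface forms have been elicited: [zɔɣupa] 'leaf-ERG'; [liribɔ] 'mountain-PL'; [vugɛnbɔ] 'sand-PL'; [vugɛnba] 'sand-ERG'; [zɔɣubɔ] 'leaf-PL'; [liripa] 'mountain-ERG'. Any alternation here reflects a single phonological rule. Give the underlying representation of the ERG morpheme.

/-pa/

The ERG suffix surfaces as [-ba] and [-pa], depending on the final segment of the stem.
The PL suffix, which begins with [b], is invariant after every stem; so [b] is not altered by any rule here.
So the underlying form is /-pa/, and voiceless stops become voiced after a nasal.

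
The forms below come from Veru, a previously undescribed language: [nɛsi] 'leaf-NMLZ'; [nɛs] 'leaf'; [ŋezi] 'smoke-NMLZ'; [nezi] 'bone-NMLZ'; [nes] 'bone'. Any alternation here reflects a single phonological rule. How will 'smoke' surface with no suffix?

In [nezi] and [nes] the final segment of 'bone' alternates: [z] ~ [s].
Compare 'leaf', with invariant [s] in [nɛsi] and [nɛs]: an analysis with underlying /s/ and a rule producing [z] before the NMLZ suffix would wrongly predict alternation here too.
So /z/ is underlying, and a rule of word-final obstruent devoicing — voiced obstruents become voiceless word-finally — gives [s].
The one attested form of 'smoke', [ŋezi], shows underlying /ŋez/. Applying the same rule word-finally gives [ŋes].

[ŋes]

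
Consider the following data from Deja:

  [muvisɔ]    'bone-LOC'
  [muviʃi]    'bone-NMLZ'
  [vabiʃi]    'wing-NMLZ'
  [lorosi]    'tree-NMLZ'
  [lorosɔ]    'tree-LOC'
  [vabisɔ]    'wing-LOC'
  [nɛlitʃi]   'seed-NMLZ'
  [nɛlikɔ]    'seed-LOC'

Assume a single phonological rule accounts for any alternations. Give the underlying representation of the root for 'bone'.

/muviʃ/

The stem for 'bone' ends in [ʃ] in [muviʃi] but [s] in [muvisɔ].
If /s/ were underlying and a rule turned it into [ʃ] before the NMLZ suffix, 'tree' would also alternate; but it has [s] in both [lorosi] and [lorosɔ].
The underlying segment must be /ʃ/; palato-alveolar /tʃ/ and /ʃ/ become [k] and [s] when no front vowel follows, yielding [s] there.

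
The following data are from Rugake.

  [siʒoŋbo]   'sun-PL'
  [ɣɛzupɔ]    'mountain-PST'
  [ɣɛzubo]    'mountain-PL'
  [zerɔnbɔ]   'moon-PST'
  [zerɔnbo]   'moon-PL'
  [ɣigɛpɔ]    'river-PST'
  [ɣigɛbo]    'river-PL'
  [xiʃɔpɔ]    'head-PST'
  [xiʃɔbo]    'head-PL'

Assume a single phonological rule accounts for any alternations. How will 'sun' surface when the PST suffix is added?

[siʒoŋbɔ]

The PST suffix surfaces as [-bɔ] and [-pɔ], depending on the final segment of the stem.
The PL suffix, which begins with [b], is invariant after every stem; so [b] is not altered by any rule here.
The PST suffix is therefore /-pɔ/ underlyingly, with post-nasal voicing: voiceless stops become voiced after a nasal.
After 'sun', which ends in a nasal, the suffix surfaces as [-bɔ], giving [siʒoŋbɔ].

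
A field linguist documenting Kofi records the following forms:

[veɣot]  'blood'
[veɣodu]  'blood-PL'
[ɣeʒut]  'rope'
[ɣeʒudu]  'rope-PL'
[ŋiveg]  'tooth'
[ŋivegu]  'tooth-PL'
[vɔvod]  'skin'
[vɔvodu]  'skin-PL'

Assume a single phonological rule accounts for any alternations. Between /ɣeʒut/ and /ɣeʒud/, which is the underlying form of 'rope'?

In [ɣeʒut] and [ɣeʒudu] the final segment of 'rope' alternates: [t] ~ [d].
Compare 'skin', with invariant [d] in [vɔvod] and [vɔvodu]: an analysis with underlying /d/ and a rule producing [t] in isolation would wrongly predict alternation here too.
The alternation reflects intervocalic voicing: voiceless stops become voiced between vowels. /t/ is underlying.

/ɣeʒut/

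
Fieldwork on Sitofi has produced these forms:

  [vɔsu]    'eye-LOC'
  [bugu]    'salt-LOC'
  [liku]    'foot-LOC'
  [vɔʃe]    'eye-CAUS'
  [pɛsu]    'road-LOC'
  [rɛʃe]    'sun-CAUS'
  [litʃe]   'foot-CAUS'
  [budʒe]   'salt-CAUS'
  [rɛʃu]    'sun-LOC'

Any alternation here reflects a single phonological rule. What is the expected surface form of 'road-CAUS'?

The stem for 'eye' ends in [s] in [vɔsu] but [ʃ] in [vɔʃe].
But 'sun' keeps [ʃ] in both environments ([rɛʃu], [rɛʃe]), so there is no rule changing /ʃ/ to [s] before the LOC suffix.
The alternation reflects palatalization before a front vowel: /k/, /g/ and /s/ become palato-alveolar [tʃ], [dʒ] and [ʃ] before a front vowel. /s/ is underlying.
From [pɛsu] the stem 'road' is /pɛs/; before a front vowel this yields [pɛʃe].

[pɛʃe]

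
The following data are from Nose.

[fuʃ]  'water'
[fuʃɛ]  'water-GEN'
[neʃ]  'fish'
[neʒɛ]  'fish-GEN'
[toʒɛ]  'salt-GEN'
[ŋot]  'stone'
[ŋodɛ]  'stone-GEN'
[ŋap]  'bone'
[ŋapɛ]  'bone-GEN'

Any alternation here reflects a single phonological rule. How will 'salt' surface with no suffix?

[toʃ]

The root 'fish' surfaces as [neʃ] and [neʒɛ], with a stem-final [ʃ] ~ [ʒ] alternation.
Compare 'water', with invariant [ʃ] in [fuʃ] and [fuʃɛ]: an analysis with underlying /ʃ/ and a rule producing [ʒ] before the GEN suffix would wrongly predict alternation here too.
So /ʒ/ is underlying, and a rule of word-final obstruent devoicing — voiced obstruents become voiceless word-finally — gives [ʃ].
The one attested form of 'salt', [toʒɛ], shows underlying /toʒ/. Applying the same rule word-finally gives [toʃ].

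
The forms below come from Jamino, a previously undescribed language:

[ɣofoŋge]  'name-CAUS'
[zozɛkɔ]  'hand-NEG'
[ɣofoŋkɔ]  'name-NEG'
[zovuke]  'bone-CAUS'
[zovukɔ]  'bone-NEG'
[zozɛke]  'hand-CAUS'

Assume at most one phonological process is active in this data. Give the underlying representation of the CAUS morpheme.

/-ge/

The CAUS suffix surfaces as [-ge] and [-ke], depending on the final segment of the stem.
The NEG suffix, which begins with [k], is invariant after every stem; so [k] is not altered by any rule here.
So the underlying form is /-ge/, and voiced stops become voiceless after a vowel.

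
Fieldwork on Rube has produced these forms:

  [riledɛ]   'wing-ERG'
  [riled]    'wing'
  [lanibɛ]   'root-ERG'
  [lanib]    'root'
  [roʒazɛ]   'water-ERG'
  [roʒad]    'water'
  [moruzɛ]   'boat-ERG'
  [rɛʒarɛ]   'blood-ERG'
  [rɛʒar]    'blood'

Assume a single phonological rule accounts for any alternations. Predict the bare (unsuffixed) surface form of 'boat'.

The stem for 'water' ends in [z] in [roʒazɛ] but [d] in [roʒad].
Compare 'wing', with invariant [d] in [riledɛ] and [riled]: an analysis with underlying /d/ and a rule producing [z] before the ERG suffix would wrongly predict alternation here too.
So /z/ is underlying, and a rule of word-final hardening — voiced fricatives become stops word-finally — gives [d].
The one attested form of 'boat', [moruzɛ], shows underlying /moruz/. Applying the same rule word-finally gives [morud].

[morud]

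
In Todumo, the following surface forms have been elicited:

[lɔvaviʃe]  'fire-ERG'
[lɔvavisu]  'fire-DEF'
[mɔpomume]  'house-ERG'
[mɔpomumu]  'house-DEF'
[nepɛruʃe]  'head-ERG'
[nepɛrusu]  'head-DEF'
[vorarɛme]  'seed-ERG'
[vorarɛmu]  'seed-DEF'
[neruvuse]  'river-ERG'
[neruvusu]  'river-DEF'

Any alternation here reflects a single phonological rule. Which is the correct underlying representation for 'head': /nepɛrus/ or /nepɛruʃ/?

In [nepɛruʃe] and [nepɛrusu] the final segment of 'head' alternates: [ʃ] ~ [s].
If /s/ were underlying and a rule turned it into [ʃ] before the ERG suffix, 'river' would also alternate; but it has [s] in both [neruvuse] and [neruvusu].
Therefore /ʃ/ is basic and [s] is derived by depalatalization (palato-alveolar /ʃ/ becomes [s] when no front vowel follows).

/nepɛruʃ/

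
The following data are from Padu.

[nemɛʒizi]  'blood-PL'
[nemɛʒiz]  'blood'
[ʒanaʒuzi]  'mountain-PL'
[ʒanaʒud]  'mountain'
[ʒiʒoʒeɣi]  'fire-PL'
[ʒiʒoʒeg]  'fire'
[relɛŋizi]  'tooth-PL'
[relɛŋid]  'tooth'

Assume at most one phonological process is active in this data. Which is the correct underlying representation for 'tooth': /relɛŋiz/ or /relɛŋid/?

The root 'tooth' surfaces as [relɛŋizi] and [relɛŋid], with a stem-final [z] ~ [d] alternation.
But 'blood' keeps [z] in both environments ([nemɛʒizi], [nemɛʒiz]), so there is no rule changing /z/ to [d] in isolation.
The alternation reflects intervocalic spirantization: voiced stops become fricatives between vowels. /d/ is underlying.

/relɛŋid/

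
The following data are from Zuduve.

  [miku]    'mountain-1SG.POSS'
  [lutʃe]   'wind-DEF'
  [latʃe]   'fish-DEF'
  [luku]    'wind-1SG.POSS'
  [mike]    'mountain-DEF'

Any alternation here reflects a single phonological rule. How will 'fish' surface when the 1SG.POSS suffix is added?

[laku]

'wind' shows [k] ~ [tʃ] at the end of the stem ([luku] vs [lutʃe]).
If /k/ were underlying and a rule turned it into [tʃ] before the DEF suffix, 'mountain' would also alternate; but it has [k] in both [miku] and [mike].
So /tʃ/ is underlying, and a rule of depalatalization — palato-alveolar /tʃ/ becomes [k] when no front vowel follows — gives [k].
The one attested form of 'fish', [latʃe], shows underlying /latʃ/. Applying the same rule when no front vowel follows gives [laku].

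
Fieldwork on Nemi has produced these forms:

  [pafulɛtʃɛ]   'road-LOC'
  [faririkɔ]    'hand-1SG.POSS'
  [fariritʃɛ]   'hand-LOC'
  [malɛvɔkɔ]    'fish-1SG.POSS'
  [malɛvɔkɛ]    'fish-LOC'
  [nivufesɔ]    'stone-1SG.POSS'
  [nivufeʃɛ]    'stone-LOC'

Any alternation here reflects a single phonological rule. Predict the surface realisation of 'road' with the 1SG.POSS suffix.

[pafulɛkɔ]

'hand' shows [k] ~ [tʃ] at the end of the stem ([faririkɔ] vs [fariritʃɛ]).
The stem 'fish' ([malɛvɔkɔ], [malɛvɔkɛ]) shows [k] unchanged in both environments, so [k] cannot be basic with [tʃ] derived before the LOC suffix.
So /tʃ/ is underlying, and a rule of depalatalization — palato-alveolar /tʃ/ and /ʃ/ become [k] and [s] when no front vowel follows — gives [k].
The one attested form of 'road', [pafulɛtʃɛ], shows underlying /pafulɛtʃ/. Applying the same rule when no front vowel follows gives [pafulɛkɔ].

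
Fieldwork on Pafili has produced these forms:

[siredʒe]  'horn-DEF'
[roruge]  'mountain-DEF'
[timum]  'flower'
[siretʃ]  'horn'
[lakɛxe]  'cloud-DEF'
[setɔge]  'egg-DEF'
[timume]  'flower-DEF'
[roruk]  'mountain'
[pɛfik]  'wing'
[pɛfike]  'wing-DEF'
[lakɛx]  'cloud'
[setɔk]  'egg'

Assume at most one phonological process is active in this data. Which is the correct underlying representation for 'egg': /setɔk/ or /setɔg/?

/setɔg/

'egg' shows [g] ~ [k] at the end of the stem ([setɔge] vs [setɔk]).
But 'wing' keeps [k] in both environments ([pɛfike], [pɛfik]), so there is no rule changing /k/ to [g] before the DEF suffix.
So /g/ is underlying, and a rule of word-final obstruent devoicing — voiced obstruents become voiceless word-finally — gives [k].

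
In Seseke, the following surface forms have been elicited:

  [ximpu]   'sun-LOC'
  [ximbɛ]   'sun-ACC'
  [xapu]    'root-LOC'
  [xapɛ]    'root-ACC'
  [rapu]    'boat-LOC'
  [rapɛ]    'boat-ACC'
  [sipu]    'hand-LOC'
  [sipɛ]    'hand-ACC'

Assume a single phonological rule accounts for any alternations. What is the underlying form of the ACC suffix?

/-bɛ/

The ACC suffix surfaces as [-bɛ] and [-pɛ], depending on the final segment of the stem.
The LOC suffix, which begins with [p], is invariant after every stem; so [p] is not altered by any rule here.
So the underlying form is /-bɛ/, and voiced stops become voiceless after a vowel.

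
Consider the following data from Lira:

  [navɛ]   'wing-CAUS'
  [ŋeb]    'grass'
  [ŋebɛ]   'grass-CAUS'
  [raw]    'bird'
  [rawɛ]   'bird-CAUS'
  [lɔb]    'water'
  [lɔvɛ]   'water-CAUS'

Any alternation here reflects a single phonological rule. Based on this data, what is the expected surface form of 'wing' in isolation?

[nab]

'water' shows [b] ~ [v] at the end of the stem ([lɔb] vs [lɔvɛ]).
Compare 'grass', with invariant [b] in [ŋeb] and [ŋebɛ]: an analysis with underlying /b/ and a rule producing [v] before the CAUS suffix would wrongly predict alternation here too.
The alternation reflects word-final hardening: voiced fricatives become stops word-finally. /v/ is underlying.
From [navɛ] the stem 'wing' is /nav/; word-finally this yields [nab].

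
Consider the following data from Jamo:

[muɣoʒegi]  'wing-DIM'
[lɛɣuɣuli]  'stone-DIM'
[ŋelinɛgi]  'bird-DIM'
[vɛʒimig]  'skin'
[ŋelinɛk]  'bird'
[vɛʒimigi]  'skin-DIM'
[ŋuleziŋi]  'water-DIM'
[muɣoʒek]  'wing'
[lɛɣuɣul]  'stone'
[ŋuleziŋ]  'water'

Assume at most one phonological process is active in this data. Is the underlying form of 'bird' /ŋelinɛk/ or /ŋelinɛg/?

The root 'bird' surfaces as [ŋelinɛgi] and [ŋelinɛk], with a stem-final [g] ~ [k] alternation.
But 'skin' keeps [g] in both environments ([vɛʒimigi], [vɛʒimig]), so there is no rule changing /g/ to [k] in isolation.
So /k/ is underlying, and a rule of intervocalic voicing — voiceless stops become voiced between vowels — gives [g].

/ŋelinɛk/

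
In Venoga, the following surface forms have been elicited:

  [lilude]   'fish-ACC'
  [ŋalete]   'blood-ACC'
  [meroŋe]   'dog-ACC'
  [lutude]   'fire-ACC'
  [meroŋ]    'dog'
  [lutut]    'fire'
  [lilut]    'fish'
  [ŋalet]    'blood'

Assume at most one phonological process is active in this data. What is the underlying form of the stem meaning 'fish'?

/lilud/

The stem for 'fish' ends in [d] in [lilude] but [t] in [lilut].
If /t/ were underlying and a rule turned it into [d] before the ACC suffix, 'blood' would also alternate; but it has [t] in both [ŋalete] and [ŋalet].
The alternation reflects word-final obstruent devoicing: voiced obstruents become voiceless word-finally. /d/ is underlying.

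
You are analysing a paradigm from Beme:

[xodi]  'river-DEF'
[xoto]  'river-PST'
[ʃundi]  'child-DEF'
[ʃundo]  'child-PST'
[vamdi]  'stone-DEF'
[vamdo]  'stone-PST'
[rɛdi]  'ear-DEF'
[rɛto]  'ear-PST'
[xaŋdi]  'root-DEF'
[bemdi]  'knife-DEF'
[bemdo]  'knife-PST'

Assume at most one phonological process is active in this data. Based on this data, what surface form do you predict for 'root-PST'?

The PST morpheme has two allomorphs, [-do] and [-to].
The DEF suffix, which begins with [d], is invariant after every stem; so [d] is not altered by any rule here.
So the underlying form is /-to/, and voiceless stops become voiced after a nasal.
After 'root', which ends in a nasal, the suffix surfaces as [-do], giving [xaŋdo].

[xaŋdo]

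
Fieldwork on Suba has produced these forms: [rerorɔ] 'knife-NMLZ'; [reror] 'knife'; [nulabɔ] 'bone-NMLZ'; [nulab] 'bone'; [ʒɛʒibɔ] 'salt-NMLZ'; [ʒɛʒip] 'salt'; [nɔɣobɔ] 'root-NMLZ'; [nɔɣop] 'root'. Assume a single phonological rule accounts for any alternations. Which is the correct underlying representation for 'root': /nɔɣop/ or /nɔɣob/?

/nɔɣop/

The root 'root' surfaces as [nɔɣobɔ] and [nɔɣop], with a stem-final [b] ~ [p] alternation.
But 'bone' keeps [b] in both environments ([nulabɔ], [nulab]), so there is no rule changing /b/ to [p] in isolation.
The alternation reflects intervocalic voicing: voiceless stops become voiced between vowels. /p/ is underlying.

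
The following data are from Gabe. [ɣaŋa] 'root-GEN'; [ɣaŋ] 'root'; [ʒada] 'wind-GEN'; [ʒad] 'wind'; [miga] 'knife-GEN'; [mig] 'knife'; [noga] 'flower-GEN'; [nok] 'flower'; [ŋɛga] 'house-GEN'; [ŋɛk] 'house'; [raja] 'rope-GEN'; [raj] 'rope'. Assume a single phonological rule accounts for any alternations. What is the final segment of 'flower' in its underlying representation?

/k/

In [noga] and [nok] the final segment of 'flower' alternates: [g] ~ [k].
The stem 'knife' ([miga], [mig]) shows [g] unchanged in both environments, so [g] cannot be basic with [k] derived in isolation.
Therefore /k/ is basic and [g] is derived by intervocalic voicing (voiceless stops become voiced between vowels).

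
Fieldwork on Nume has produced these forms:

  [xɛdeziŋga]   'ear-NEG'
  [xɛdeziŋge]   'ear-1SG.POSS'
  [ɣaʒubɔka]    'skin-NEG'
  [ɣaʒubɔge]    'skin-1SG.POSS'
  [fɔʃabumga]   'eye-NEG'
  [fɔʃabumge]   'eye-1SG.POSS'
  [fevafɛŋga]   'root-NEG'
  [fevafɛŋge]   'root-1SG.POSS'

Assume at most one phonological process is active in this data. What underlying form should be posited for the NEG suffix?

/-ka/

The NEG suffix surfaces as [-ga] and [-ka], depending on the final segment of the stem.
By contrast the 1SG.POSS suffix keeps its initial [g] throughout — that segment must be underlying.
So the underlying form is /-ka/, and voiceless stops become voiced after a nasal.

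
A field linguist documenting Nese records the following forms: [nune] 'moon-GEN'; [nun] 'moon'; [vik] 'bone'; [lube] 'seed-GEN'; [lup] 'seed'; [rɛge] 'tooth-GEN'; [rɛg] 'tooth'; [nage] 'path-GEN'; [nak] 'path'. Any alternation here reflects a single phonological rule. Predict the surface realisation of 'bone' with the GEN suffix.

The root 'path' surfaces as [nage] and [nak], with a stem-final [g] ~ [k] alternation.
If /g/ were underlying and a rule turned it into [k] in isolation, 'tooth' would also alternate; but it has [g] in both [rɛge] and [rɛg].
So /k/ is underlying, and a rule of intervocalic voicing — voiceless stops become voiced between vowels — gives [g].
From [vik] the stem 'bone' is /vik/; between vowels this yields [vige].

[vige]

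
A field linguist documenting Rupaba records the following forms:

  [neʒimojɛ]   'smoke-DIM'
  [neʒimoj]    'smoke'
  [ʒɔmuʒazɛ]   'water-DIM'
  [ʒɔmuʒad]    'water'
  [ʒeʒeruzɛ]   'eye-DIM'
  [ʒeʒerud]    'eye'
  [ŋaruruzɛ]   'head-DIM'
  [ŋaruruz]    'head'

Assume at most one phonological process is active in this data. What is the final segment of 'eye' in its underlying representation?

/d/

In [ʒeʒeruzɛ] and [ʒeʒerud] the final segment of 'eye' alternates: [z] ~ [d].
If /z/ were underlying and a rule turned it into [d] in isolation, 'head' would also alternate; but it has [z] in both [ŋaruruzɛ] and [ŋaruruz].
Therefore /d/ is basic and [z] is derived by intervocalic spirantization (voiced stops become fricatives between vowels).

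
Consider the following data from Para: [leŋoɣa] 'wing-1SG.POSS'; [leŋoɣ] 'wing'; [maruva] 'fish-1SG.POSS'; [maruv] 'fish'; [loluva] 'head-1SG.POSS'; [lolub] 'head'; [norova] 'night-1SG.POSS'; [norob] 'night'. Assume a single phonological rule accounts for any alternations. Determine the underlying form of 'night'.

/norob/

The stem for 'night' ends in [v] in [norova] but [b] in [norob].
Compare 'fish', with invariant [v] in [maruva] and [maruv]: an analysis with underlying /v/ and a rule producing [b] in isolation would wrongly predict alternation here too.
The underlying segment must be /b/; voiced stops become fricatives between vowels, yielding [v] there.
So 'night' = /norob/.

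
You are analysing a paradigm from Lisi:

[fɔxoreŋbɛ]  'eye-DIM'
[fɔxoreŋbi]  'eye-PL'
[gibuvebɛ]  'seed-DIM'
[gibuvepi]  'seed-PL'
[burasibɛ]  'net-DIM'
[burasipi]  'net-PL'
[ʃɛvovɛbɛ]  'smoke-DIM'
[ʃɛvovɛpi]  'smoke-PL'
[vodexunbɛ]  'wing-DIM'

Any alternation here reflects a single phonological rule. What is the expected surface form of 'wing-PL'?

[vodexunbi]

The PL morpheme has two allomorphs, [-bi] and [-pi].
By contrast the DIM suffix keeps its initial [b] throughout — that segment must be underlying.
The PL suffix is therefore /-pi/ underlyingly, with post-nasal voicing: voiceless stops become voiced after a nasal.
After 'wing', which ends in a nasal, the suffix surfaces as [-bi], giving [vodexunbi].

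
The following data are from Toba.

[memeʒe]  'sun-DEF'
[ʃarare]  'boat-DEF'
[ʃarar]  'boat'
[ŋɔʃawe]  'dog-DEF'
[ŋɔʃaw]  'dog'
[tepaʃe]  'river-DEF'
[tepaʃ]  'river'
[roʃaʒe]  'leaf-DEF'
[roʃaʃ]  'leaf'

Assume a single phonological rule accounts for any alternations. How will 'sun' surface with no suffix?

'leaf' shows [ʒ] ~ [ʃ] at the end of the stem ([roʃaʒe] vs [roʃaʃ]).
If /ʃ/ were underlying and a rule turned it into [ʒ] before the DEF suffix, 'river' would also alternate; but it has [ʃ] in both [tepaʃe] and [tepaʃ].
The alternation reflects word-final obstruent devoicing: voiced obstruents become voiceless word-finally. /ʒ/ is underlying.
From [memeʒe] the stem 'sun' is /memeʒ/; word-finally this yields [memeʃ].

[memeʃ]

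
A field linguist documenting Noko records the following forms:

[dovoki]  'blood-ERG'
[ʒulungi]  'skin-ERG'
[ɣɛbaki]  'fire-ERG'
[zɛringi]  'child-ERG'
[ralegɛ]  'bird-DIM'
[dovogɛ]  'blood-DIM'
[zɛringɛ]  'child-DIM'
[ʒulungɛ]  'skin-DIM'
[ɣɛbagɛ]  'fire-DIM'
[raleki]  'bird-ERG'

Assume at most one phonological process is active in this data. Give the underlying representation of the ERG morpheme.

/-ki/

The ERG morpheme has two allomorphs, [-gi] and [-ki].
By contrast the DIM suffix keeps its initial [g] throughout — that segment must be underlying.
So the underlying form is /-ki/, and voiceless stops become voiced after a nasal.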